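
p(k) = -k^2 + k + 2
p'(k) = 1 - 2*k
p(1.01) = 1.99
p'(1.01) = -1.02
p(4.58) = -14.40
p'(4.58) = -8.16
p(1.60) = 1.04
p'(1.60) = -2.20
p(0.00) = 2.00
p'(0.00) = 1.00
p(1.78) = 0.61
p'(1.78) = -2.56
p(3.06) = -4.30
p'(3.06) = -5.12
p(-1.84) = -3.23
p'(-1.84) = 4.68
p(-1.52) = -1.83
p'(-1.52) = 4.04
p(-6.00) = -40.00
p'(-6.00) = 13.00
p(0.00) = 2.00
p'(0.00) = 1.00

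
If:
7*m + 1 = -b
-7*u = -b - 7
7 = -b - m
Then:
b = -8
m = 1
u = -1/7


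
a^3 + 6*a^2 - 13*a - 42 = (a - 3)*(a + 2)*(a + 7)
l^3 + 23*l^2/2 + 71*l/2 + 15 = (l + 1/2)*(l + 5)*(l + 6)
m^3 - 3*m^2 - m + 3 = (m - 3)*(m - 1)*(m + 1)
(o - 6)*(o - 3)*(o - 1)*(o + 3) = o^4 - 7*o^3 - 3*o^2 + 63*o - 54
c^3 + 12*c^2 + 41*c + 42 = (c + 2)*(c + 3)*(c + 7)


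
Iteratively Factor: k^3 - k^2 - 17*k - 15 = (k + 1)*(k^2 - 2*k - 15) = (k - 5)*(k + 1)*(k + 3)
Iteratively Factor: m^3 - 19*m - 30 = (m + 3)*(m^2 - 3*m - 10) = (m - 5)*(m + 3)*(m + 2)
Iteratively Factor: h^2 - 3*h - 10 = (h - 5)*(h + 2)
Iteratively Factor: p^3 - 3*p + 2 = (p + 2)*(p^2 - 2*p + 1) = (p - 1)*(p + 2)*(p - 1)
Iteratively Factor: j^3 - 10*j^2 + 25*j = (j - 5)*(j^2 - 5*j) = (j - 5)^2*(j)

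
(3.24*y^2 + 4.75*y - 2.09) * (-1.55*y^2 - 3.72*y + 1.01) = -5.022*y^4 - 19.4153*y^3 - 11.1581*y^2 + 12.5723*y - 2.1109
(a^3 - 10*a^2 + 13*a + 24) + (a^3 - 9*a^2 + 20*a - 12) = 2*a^3 - 19*a^2 + 33*a + 12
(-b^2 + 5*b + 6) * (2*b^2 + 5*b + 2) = -2*b^4 + 5*b^3 + 35*b^2 + 40*b + 12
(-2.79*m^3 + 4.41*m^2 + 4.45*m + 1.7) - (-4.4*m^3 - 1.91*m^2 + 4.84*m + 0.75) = 1.61*m^3 + 6.32*m^2 - 0.39*m + 0.95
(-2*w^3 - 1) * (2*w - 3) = -4*w^4 + 6*w^3 - 2*w + 3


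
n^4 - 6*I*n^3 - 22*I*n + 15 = (n - 5*I)*(n - 3*I)*(n + I)^2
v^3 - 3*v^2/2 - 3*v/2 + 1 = (v - 2)*(v - 1/2)*(v + 1)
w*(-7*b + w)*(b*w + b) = -7*b^2*w^2 - 7*b^2*w + b*w^3 + b*w^2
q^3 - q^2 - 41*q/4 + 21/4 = (q - 7/2)*(q - 1/2)*(q + 3)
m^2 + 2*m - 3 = (m - 1)*(m + 3)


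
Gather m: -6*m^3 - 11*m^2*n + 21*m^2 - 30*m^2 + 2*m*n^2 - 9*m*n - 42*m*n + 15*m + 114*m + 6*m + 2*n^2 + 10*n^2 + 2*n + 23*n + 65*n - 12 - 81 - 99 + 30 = -6*m^3 + m^2*(-11*n - 9) + m*(2*n^2 - 51*n + 135) + 12*n^2 + 90*n - 162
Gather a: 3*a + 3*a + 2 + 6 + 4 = 6*a + 12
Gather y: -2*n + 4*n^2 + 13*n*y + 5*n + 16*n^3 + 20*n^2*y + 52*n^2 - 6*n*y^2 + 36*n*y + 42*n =16*n^3 + 56*n^2 - 6*n*y^2 + 45*n + y*(20*n^2 + 49*n)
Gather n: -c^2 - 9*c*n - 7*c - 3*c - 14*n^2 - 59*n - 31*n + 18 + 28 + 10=-c^2 - 10*c - 14*n^2 + n*(-9*c - 90) + 56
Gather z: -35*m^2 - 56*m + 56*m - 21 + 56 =35 - 35*m^2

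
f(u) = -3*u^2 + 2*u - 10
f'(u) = 2 - 6*u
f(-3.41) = -51.70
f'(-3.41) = 22.46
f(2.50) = -23.75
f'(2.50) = -13.00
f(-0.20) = -10.52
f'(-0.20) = 3.20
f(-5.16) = -100.20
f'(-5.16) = 32.96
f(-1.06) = -15.49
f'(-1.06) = 8.36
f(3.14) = -33.30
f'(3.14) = -16.84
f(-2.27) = -30.00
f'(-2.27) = 15.62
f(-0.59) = -12.22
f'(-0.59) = 5.54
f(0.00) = -10.00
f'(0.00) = 2.00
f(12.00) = -418.00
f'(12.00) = -70.00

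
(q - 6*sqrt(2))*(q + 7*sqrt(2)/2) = q^2 - 5*sqrt(2)*q/2 - 42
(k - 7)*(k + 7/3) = k^2 - 14*k/3 - 49/3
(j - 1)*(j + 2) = j^2 + j - 2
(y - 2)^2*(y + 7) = y^3 + 3*y^2 - 24*y + 28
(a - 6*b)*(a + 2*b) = a^2 - 4*a*b - 12*b^2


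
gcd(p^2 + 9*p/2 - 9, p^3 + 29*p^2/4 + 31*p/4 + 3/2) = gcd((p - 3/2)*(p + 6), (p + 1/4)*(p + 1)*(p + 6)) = p + 6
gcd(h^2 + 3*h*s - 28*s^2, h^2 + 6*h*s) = 1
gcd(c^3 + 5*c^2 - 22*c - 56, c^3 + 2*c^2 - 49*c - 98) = c^2 + 9*c + 14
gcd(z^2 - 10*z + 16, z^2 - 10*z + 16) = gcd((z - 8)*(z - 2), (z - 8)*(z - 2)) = z^2 - 10*z + 16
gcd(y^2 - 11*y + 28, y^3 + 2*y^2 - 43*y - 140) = y - 7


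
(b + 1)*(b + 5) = b^2 + 6*b + 5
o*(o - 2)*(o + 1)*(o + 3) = o^4 + 2*o^3 - 5*o^2 - 6*o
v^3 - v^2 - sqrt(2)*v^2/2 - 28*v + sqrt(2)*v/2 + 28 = (v - 1)*(v - 4*sqrt(2))*(v + 7*sqrt(2)/2)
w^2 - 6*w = w*(w - 6)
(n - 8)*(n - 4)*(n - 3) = n^3 - 15*n^2 + 68*n - 96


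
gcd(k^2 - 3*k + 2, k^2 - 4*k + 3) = k - 1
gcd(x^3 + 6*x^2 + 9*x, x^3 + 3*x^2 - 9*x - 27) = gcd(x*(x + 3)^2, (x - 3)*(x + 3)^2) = x^2 + 6*x + 9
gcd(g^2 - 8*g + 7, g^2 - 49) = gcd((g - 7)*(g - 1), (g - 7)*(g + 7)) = g - 7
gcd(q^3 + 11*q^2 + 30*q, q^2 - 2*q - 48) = q + 6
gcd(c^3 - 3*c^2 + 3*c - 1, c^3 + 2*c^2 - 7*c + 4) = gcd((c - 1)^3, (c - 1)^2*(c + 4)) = c^2 - 2*c + 1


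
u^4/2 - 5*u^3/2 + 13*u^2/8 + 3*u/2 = u*(u/2 + 1/4)*(u - 4)*(u - 3/2)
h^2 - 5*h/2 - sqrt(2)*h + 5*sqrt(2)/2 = (h - 5/2)*(h - sqrt(2))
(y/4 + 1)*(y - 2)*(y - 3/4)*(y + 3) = y^4/4 + 17*y^3/16 - 23*y^2/16 - 45*y/8 + 9/2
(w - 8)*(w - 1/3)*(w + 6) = w^3 - 7*w^2/3 - 142*w/3 + 16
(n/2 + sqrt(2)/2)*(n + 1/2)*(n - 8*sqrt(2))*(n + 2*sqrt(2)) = n^4/2 - 5*sqrt(2)*n^3/2 + n^3/4 - 22*n^2 - 5*sqrt(2)*n^2/4 - 16*sqrt(2)*n - 11*n - 8*sqrt(2)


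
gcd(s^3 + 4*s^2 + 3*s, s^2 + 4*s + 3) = s^2 + 4*s + 3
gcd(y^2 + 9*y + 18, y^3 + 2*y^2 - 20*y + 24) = y + 6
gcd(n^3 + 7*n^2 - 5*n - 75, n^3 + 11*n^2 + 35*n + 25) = n^2 + 10*n + 25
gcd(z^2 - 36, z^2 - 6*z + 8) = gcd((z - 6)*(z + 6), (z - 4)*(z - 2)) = 1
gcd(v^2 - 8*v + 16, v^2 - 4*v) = v - 4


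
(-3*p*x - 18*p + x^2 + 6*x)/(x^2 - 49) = (-3*p*x - 18*p + x^2 + 6*x)/(x^2 - 49)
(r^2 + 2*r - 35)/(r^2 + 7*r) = (r - 5)/r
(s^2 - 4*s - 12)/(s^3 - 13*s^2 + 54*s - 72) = (s + 2)/(s^2 - 7*s + 12)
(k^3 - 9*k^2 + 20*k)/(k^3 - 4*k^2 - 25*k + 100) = k/(k + 5)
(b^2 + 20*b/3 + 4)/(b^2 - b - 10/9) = 3*(b + 6)/(3*b - 5)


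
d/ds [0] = 0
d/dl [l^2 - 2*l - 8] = 2*l - 2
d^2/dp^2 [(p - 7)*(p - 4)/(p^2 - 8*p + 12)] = 2*(-3*p^3 + 48*p^2 - 276*p + 544)/(p^6 - 24*p^5 + 228*p^4 - 1088*p^3 + 2736*p^2 - 3456*p + 1728)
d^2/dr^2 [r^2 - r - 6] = 2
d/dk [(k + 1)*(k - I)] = 2*k + 1 - I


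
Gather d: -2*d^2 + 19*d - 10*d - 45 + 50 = -2*d^2 + 9*d + 5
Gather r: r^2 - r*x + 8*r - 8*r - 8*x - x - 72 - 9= r^2 - r*x - 9*x - 81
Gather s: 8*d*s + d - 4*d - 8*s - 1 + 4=-3*d + s*(8*d - 8) + 3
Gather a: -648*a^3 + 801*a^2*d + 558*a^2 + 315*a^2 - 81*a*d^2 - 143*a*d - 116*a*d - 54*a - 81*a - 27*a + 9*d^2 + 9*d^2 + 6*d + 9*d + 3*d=-648*a^3 + a^2*(801*d + 873) + a*(-81*d^2 - 259*d - 162) + 18*d^2 + 18*d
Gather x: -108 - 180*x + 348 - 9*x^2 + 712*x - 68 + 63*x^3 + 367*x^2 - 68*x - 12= 63*x^3 + 358*x^2 + 464*x + 160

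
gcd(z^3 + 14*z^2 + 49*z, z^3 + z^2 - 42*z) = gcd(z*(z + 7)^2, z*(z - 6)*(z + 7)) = z^2 + 7*z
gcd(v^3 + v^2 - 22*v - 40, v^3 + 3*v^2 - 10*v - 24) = v^2 + 6*v + 8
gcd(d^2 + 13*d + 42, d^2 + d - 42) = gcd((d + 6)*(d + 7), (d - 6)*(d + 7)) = d + 7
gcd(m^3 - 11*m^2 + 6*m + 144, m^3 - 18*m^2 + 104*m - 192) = m^2 - 14*m + 48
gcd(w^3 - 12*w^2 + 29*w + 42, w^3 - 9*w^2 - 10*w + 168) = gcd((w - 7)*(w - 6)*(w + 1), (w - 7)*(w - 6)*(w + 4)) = w^2 - 13*w + 42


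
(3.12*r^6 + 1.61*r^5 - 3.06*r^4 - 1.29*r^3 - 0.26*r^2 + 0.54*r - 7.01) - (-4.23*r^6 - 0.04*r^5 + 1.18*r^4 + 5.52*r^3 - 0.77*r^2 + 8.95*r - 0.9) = 7.35*r^6 + 1.65*r^5 - 4.24*r^4 - 6.81*r^3 + 0.51*r^2 - 8.41*r - 6.11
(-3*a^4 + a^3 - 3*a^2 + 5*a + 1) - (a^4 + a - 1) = -4*a^4 + a^3 - 3*a^2 + 4*a + 2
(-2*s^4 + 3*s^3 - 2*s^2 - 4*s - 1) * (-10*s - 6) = 20*s^5 - 18*s^4 + 2*s^3 + 52*s^2 + 34*s + 6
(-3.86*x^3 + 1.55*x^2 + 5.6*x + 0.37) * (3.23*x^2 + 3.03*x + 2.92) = -12.4678*x^5 - 6.6893*x^4 + 11.5133*x^3 + 22.6891*x^2 + 17.4731*x + 1.0804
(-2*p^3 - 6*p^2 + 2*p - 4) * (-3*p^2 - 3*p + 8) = 6*p^5 + 24*p^4 - 4*p^3 - 42*p^2 + 28*p - 32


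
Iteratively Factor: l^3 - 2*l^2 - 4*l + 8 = (l + 2)*(l^2 - 4*l + 4) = (l - 2)*(l + 2)*(l - 2)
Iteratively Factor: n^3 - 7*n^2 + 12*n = (n - 4)*(n^2 - 3*n) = n*(n - 4)*(n - 3)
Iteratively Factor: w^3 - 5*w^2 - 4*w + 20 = (w + 2)*(w^2 - 7*w + 10) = (w - 2)*(w + 2)*(w - 5)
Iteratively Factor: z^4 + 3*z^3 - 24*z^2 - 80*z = (z - 5)*(z^3 + 8*z^2 + 16*z) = (z - 5)*(z + 4)*(z^2 + 4*z) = (z - 5)*(z + 4)^2*(z)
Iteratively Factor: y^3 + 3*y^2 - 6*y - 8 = (y + 4)*(y^2 - y - 2) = (y + 1)*(y + 4)*(y - 2)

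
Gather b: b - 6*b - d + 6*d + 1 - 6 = -5*b + 5*d - 5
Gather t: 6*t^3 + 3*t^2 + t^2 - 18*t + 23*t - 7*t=6*t^3 + 4*t^2 - 2*t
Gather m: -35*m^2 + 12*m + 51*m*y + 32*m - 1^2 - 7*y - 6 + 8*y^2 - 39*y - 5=-35*m^2 + m*(51*y + 44) + 8*y^2 - 46*y - 12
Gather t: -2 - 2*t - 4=-2*t - 6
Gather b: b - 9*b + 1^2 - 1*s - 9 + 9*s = -8*b + 8*s - 8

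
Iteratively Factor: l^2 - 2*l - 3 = (l - 3)*(l + 1)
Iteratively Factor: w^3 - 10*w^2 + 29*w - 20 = (w - 4)*(w^2 - 6*w + 5) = (w - 5)*(w - 4)*(w - 1)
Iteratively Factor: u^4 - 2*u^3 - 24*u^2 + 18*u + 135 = (u + 3)*(u^3 - 5*u^2 - 9*u + 45) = (u - 3)*(u + 3)*(u^2 - 2*u - 15) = (u - 5)*(u - 3)*(u + 3)*(u + 3)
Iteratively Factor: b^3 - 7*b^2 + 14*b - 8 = (b - 1)*(b^2 - 6*b + 8) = (b - 4)*(b - 1)*(b - 2)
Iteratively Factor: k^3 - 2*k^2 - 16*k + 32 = (k - 2)*(k^2 - 16) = (k - 4)*(k - 2)*(k + 4)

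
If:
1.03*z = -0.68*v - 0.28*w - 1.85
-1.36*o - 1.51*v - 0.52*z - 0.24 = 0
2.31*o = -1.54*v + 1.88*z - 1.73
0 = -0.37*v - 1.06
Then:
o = 2.42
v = -2.86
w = -5.32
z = 1.54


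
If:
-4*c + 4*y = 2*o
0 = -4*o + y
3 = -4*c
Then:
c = -3/4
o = -3/14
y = -6/7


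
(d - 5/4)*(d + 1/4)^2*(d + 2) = d^4 + 5*d^3/4 - 33*d^2/16 - 77*d/64 - 5/32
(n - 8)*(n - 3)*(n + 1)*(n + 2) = n^4 - 8*n^3 - 7*n^2 + 50*n + 48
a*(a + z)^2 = a^3 + 2*a^2*z + a*z^2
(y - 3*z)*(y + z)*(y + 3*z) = y^3 + y^2*z - 9*y*z^2 - 9*z^3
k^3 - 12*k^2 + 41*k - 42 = (k - 7)*(k - 3)*(k - 2)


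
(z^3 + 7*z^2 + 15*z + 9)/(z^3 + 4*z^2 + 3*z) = (z + 3)/z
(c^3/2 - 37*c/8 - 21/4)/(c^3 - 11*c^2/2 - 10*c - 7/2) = (-4*c^3 + 37*c + 42)/(4*(-2*c^3 + 11*c^2 + 20*c + 7))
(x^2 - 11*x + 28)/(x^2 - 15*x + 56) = (x - 4)/(x - 8)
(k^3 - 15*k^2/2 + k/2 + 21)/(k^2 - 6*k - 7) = (k^2 - k/2 - 3)/(k + 1)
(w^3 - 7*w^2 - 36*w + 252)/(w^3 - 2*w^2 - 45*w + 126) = (w^2 - w - 42)/(w^2 + 4*w - 21)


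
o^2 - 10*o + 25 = (o - 5)^2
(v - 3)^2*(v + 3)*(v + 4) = v^4 + v^3 - 21*v^2 - 9*v + 108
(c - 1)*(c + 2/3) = c^2 - c/3 - 2/3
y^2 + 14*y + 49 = (y + 7)^2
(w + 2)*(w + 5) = w^2 + 7*w + 10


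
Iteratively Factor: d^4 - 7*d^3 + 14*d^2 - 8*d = (d - 2)*(d^3 - 5*d^2 + 4*d) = (d - 2)*(d - 1)*(d^2 - 4*d) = (d - 4)*(d - 2)*(d - 1)*(d)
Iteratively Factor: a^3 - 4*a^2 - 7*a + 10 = (a + 2)*(a^2 - 6*a + 5) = (a - 5)*(a + 2)*(a - 1)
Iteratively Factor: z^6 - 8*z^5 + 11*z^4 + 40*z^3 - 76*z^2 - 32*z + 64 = (z - 4)*(z^5 - 4*z^4 - 5*z^3 + 20*z^2 + 4*z - 16) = (z - 4)*(z - 2)*(z^4 - 2*z^3 - 9*z^2 + 2*z + 8) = (z - 4)*(z - 2)*(z + 2)*(z^3 - 4*z^2 - z + 4) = (z - 4)^2*(z - 2)*(z + 2)*(z^2 - 1) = (z - 4)^2*(z - 2)*(z + 1)*(z + 2)*(z - 1)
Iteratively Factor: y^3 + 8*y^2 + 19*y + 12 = (y + 4)*(y^2 + 4*y + 3) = (y + 1)*(y + 4)*(y + 3)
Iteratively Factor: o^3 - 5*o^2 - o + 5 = (o - 1)*(o^2 - 4*o - 5) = (o - 5)*(o - 1)*(o + 1)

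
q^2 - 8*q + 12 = (q - 6)*(q - 2)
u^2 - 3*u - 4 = (u - 4)*(u + 1)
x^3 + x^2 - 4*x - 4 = (x - 2)*(x + 1)*(x + 2)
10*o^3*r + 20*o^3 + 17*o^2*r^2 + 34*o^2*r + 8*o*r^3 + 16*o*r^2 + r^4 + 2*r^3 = (o + r)*(2*o + r)*(5*o + r)*(r + 2)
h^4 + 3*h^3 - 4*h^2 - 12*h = h*(h - 2)*(h + 2)*(h + 3)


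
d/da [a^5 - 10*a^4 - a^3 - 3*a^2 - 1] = a*(5*a^3 - 40*a^2 - 3*a - 6)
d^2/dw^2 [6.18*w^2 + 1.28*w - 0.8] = 12.3600000000000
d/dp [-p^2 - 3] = -2*p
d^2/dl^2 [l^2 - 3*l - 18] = 2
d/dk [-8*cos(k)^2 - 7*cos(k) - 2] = (16*cos(k) + 7)*sin(k)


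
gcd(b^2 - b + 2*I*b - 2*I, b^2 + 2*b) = 1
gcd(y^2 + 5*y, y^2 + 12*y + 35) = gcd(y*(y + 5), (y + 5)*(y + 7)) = y + 5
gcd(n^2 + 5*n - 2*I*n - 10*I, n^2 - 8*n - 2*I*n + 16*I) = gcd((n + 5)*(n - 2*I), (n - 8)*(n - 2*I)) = n - 2*I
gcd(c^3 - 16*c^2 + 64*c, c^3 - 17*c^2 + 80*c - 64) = c^2 - 16*c + 64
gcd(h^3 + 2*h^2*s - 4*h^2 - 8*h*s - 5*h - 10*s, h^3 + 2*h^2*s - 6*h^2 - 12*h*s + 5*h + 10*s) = h^2 + 2*h*s - 5*h - 10*s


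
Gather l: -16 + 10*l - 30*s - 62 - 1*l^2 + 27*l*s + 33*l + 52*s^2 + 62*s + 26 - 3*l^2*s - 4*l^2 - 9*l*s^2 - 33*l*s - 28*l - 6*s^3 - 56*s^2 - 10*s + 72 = l^2*(-3*s - 5) + l*(-9*s^2 - 6*s + 15) - 6*s^3 - 4*s^2 + 22*s + 20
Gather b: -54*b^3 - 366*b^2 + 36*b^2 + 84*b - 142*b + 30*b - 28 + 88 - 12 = -54*b^3 - 330*b^2 - 28*b + 48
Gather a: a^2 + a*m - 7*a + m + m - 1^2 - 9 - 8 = a^2 + a*(m - 7) + 2*m - 18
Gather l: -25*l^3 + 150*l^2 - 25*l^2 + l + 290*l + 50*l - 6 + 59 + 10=-25*l^3 + 125*l^2 + 341*l + 63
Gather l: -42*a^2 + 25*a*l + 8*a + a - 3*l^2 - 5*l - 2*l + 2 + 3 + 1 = -42*a^2 + 9*a - 3*l^2 + l*(25*a - 7) + 6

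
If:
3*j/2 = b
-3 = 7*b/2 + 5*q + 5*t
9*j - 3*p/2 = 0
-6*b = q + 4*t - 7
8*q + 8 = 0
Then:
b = 2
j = 4/3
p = 8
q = -1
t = -1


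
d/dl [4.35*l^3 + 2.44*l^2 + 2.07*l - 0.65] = 13.05*l^2 + 4.88*l + 2.07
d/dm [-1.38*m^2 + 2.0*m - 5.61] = 2.0 - 2.76*m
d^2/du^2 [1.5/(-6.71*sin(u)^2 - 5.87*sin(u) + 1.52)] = (270.1446*sin(u)^4 + 177.24465*sin(u)^3 - 292.33635*sin(u)^2 - 341.1057*sin(u) - 133.9683)/(6.71*sin(u)^2 + 5.87*sin(u) - 1.52)^3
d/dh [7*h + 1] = 7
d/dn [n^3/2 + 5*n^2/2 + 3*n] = 3*n^2/2 + 5*n + 3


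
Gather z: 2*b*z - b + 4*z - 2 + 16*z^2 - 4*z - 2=2*b*z - b + 16*z^2 - 4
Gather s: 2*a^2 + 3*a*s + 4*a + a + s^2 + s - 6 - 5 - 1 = 2*a^2 + 5*a + s^2 + s*(3*a + 1) - 12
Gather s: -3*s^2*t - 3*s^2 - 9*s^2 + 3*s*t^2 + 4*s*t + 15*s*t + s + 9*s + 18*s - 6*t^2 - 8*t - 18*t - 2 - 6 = s^2*(-3*t - 12) + s*(3*t^2 + 19*t + 28) - 6*t^2 - 26*t - 8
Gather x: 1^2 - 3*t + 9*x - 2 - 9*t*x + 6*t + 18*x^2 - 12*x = 3*t + 18*x^2 + x*(-9*t - 3) - 1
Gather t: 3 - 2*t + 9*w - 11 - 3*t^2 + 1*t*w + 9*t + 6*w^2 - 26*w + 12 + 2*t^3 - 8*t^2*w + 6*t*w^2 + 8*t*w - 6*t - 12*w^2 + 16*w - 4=2*t^3 + t^2*(-8*w - 3) + t*(6*w^2 + 9*w + 1) - 6*w^2 - w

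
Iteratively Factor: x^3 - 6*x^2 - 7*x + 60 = (x - 5)*(x^2 - x - 12) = (x - 5)*(x + 3)*(x - 4)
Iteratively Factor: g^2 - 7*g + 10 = (g - 5)*(g - 2)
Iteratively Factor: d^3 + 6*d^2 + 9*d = (d)*(d^2 + 6*d + 9) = d*(d + 3)*(d + 3)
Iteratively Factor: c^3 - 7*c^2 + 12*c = (c - 3)*(c^2 - 4*c) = (c - 4)*(c - 3)*(c)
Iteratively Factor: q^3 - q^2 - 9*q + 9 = (q - 3)*(q^2 + 2*q - 3) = (q - 3)*(q + 3)*(q - 1)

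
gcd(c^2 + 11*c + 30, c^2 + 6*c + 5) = c + 5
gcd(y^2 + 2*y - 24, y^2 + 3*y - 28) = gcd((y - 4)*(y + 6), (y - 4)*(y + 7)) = y - 4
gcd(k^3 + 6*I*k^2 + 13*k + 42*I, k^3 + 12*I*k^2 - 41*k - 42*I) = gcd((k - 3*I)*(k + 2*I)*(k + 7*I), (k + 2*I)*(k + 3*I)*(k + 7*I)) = k^2 + 9*I*k - 14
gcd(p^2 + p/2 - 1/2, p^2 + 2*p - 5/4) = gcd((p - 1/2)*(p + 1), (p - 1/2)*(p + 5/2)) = p - 1/2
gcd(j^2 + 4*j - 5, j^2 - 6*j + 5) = j - 1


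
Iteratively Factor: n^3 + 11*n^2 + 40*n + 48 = (n + 3)*(n^2 + 8*n + 16) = (n + 3)*(n + 4)*(n + 4)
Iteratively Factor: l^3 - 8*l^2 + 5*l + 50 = (l - 5)*(l^2 - 3*l - 10) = (l - 5)^2*(l + 2)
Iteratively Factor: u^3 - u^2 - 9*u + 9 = (u - 3)*(u^2 + 2*u - 3) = (u - 3)*(u + 3)*(u - 1)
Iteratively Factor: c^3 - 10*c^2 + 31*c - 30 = (c - 5)*(c^2 - 5*c + 6) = (c - 5)*(c - 2)*(c - 3)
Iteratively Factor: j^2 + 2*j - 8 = (j + 4)*(j - 2)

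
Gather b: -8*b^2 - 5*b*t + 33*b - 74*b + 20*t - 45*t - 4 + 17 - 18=-8*b^2 + b*(-5*t - 41) - 25*t - 5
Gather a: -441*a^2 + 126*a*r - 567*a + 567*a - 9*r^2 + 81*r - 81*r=-441*a^2 + 126*a*r - 9*r^2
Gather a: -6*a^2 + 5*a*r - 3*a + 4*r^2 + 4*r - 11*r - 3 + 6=-6*a^2 + a*(5*r - 3) + 4*r^2 - 7*r + 3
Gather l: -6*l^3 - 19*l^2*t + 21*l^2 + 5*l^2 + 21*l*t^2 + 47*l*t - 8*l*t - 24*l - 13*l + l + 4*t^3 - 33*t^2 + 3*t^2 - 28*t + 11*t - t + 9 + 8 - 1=-6*l^3 + l^2*(26 - 19*t) + l*(21*t^2 + 39*t - 36) + 4*t^3 - 30*t^2 - 18*t + 16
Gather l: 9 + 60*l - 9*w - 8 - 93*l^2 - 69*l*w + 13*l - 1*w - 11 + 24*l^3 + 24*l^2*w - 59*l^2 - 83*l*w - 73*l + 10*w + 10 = 24*l^3 + l^2*(24*w - 152) - 152*l*w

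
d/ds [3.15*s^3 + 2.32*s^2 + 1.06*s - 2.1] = 9.45*s^2 + 4.64*s + 1.06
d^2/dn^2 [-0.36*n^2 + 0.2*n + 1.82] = -0.720000000000000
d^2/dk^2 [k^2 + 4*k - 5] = 2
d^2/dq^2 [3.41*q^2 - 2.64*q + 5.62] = 6.82000000000000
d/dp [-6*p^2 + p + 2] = 1 - 12*p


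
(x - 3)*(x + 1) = x^2 - 2*x - 3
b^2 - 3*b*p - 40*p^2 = (b - 8*p)*(b + 5*p)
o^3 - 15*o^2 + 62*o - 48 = (o - 8)*(o - 6)*(o - 1)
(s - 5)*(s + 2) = s^2 - 3*s - 10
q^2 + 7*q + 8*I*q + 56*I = (q + 7)*(q + 8*I)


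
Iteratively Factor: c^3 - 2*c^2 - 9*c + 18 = (c + 3)*(c^2 - 5*c + 6) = (c - 2)*(c + 3)*(c - 3)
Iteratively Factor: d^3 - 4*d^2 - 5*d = (d - 5)*(d^2 + d) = (d - 5)*(d + 1)*(d)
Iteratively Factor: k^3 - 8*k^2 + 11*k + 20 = (k - 5)*(k^2 - 3*k - 4) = (k - 5)*(k + 1)*(k - 4)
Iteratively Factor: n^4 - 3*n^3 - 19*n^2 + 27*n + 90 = (n - 3)*(n^3 - 19*n - 30) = (n - 3)*(n + 3)*(n^2 - 3*n - 10) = (n - 3)*(n + 2)*(n + 3)*(n - 5)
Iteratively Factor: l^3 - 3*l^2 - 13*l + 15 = (l - 1)*(l^2 - 2*l - 15) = (l - 5)*(l - 1)*(l + 3)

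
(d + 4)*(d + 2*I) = d^2 + 4*d + 2*I*d + 8*I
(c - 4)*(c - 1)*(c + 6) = c^3 + c^2 - 26*c + 24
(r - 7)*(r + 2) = r^2 - 5*r - 14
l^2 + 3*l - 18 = (l - 3)*(l + 6)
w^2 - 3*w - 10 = (w - 5)*(w + 2)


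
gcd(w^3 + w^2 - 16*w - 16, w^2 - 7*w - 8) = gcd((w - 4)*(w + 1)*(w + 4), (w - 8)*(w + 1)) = w + 1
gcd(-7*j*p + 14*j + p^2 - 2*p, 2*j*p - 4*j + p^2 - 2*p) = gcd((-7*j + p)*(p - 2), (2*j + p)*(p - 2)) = p - 2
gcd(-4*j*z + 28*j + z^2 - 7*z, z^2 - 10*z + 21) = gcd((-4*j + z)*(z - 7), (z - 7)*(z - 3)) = z - 7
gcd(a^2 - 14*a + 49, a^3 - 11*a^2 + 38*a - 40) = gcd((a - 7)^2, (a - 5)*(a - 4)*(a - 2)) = 1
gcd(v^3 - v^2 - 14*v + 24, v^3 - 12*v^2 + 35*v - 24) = v - 3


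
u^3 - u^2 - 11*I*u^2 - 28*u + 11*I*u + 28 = (u - 1)*(u - 7*I)*(u - 4*I)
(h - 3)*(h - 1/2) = h^2 - 7*h/2 + 3/2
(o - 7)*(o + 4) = o^2 - 3*o - 28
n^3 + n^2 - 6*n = n*(n - 2)*(n + 3)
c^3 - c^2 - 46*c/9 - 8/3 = (c - 3)*(c + 2/3)*(c + 4/3)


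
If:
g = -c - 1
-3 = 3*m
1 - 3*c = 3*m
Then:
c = 4/3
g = -7/3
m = -1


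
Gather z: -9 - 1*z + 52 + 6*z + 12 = 5*z + 55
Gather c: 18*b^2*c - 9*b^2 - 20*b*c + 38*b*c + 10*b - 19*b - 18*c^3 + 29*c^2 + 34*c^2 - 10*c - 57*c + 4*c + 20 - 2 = -9*b^2 - 9*b - 18*c^3 + 63*c^2 + c*(18*b^2 + 18*b - 63) + 18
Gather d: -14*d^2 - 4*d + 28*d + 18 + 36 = -14*d^2 + 24*d + 54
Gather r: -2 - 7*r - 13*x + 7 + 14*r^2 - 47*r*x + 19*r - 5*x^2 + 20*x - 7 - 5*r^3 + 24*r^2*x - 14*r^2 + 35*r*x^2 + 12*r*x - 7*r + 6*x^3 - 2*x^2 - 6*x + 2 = -5*r^3 + 24*r^2*x + r*(35*x^2 - 35*x + 5) + 6*x^3 - 7*x^2 + x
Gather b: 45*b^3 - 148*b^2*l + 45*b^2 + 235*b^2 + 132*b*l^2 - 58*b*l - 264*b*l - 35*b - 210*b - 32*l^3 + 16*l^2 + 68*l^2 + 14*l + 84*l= 45*b^3 + b^2*(280 - 148*l) + b*(132*l^2 - 322*l - 245) - 32*l^3 + 84*l^2 + 98*l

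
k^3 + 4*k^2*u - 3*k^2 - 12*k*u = k*(k - 3)*(k + 4*u)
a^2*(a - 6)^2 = a^4 - 12*a^3 + 36*a^2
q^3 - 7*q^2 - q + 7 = (q - 7)*(q - 1)*(q + 1)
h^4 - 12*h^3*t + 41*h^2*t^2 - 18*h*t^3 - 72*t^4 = (h - 6*t)*(h - 4*t)*(h - 3*t)*(h + t)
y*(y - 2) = y^2 - 2*y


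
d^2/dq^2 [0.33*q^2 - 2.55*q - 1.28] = 0.660000000000000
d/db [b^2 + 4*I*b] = 2*b + 4*I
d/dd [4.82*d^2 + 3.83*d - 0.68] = 9.64*d + 3.83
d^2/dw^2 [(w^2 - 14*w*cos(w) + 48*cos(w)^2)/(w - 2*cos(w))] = 12*(w^3*cos(w) + 4*w^2*sin(w)^2 - 10*w^2*cos(w)^2 + 4*w*sin(2*w) + 24*w*cos(w)^3 - 16*cos(w)^4 + 4*cos(w)^2)/(w - 2*cos(w))^3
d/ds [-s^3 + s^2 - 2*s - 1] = -3*s^2 + 2*s - 2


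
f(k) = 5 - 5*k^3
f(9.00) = -3640.00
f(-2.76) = 110.12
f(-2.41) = 74.99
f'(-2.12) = -67.42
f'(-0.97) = -14.11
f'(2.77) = -115.09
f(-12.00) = 8645.00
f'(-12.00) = -2160.00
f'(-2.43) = -88.57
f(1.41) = -9.02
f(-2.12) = 52.64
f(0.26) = 4.91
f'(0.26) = -1.01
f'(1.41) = -29.82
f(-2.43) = 76.74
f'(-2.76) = -114.26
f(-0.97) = 9.56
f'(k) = -15*k^2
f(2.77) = -101.27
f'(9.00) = -1215.00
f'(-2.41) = -87.12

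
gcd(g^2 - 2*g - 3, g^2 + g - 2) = 1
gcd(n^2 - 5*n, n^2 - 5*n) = n^2 - 5*n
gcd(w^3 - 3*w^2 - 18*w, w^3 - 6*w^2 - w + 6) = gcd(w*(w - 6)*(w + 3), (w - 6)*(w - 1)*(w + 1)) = w - 6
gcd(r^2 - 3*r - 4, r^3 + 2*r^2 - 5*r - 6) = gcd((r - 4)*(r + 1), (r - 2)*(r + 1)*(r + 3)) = r + 1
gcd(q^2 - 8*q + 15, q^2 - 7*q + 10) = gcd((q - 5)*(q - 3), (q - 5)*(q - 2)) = q - 5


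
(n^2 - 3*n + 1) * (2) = 2*n^2 - 6*n + 2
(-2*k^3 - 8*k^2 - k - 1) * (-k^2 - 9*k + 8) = 2*k^5 + 26*k^4 + 57*k^3 - 54*k^2 + k - 8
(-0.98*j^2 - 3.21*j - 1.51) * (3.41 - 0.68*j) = 0.6664*j^3 - 1.159*j^2 - 9.9193*j - 5.1491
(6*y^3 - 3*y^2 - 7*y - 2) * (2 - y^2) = -6*y^5 + 3*y^4 + 19*y^3 - 4*y^2 - 14*y - 4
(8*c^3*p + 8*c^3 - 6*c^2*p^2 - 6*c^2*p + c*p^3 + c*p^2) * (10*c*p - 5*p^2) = 80*c^4*p^2 + 80*c^4*p - 100*c^3*p^3 - 100*c^3*p^2 + 40*c^2*p^4 + 40*c^2*p^3 - 5*c*p^5 - 5*c*p^4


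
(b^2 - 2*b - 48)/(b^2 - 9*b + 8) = (b + 6)/(b - 1)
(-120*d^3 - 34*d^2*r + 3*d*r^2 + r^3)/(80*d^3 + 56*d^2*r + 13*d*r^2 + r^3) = (-6*d + r)/(4*d + r)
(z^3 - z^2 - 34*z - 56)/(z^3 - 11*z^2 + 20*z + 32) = (z^3 - z^2 - 34*z - 56)/(z^3 - 11*z^2 + 20*z + 32)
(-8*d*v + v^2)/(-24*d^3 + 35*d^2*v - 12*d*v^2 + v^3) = v/(3*d^2 - 4*d*v + v^2)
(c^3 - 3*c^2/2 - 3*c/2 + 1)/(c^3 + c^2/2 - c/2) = (c - 2)/c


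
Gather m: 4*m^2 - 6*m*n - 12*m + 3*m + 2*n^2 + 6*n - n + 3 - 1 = 4*m^2 + m*(-6*n - 9) + 2*n^2 + 5*n + 2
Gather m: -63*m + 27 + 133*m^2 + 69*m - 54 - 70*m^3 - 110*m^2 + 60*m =-70*m^3 + 23*m^2 + 66*m - 27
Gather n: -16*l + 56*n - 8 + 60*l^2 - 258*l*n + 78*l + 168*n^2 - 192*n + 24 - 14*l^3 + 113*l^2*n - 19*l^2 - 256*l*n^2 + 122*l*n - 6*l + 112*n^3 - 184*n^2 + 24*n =-14*l^3 + 41*l^2 + 56*l + 112*n^3 + n^2*(-256*l - 16) + n*(113*l^2 - 136*l - 112) + 16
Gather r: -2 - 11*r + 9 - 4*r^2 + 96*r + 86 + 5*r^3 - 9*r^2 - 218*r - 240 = 5*r^3 - 13*r^2 - 133*r - 147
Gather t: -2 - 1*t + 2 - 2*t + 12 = 12 - 3*t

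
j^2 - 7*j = j*(j - 7)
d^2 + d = d*(d + 1)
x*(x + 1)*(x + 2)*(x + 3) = x^4 + 6*x^3 + 11*x^2 + 6*x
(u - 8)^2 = u^2 - 16*u + 64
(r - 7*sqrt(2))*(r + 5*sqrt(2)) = r^2 - 2*sqrt(2)*r - 70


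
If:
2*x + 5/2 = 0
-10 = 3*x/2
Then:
No Solution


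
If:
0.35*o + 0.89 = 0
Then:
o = -2.54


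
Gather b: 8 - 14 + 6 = 0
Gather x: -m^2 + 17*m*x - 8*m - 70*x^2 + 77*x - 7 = -m^2 - 8*m - 70*x^2 + x*(17*m + 77) - 7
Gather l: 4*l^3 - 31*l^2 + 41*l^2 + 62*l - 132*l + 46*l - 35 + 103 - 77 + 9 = 4*l^3 + 10*l^2 - 24*l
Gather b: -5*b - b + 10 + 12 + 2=24 - 6*b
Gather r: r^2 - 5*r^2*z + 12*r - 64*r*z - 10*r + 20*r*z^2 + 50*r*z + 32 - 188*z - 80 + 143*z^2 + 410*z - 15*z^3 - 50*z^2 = r^2*(1 - 5*z) + r*(20*z^2 - 14*z + 2) - 15*z^3 + 93*z^2 + 222*z - 48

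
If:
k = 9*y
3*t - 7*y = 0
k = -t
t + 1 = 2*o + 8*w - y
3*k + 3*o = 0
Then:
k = 0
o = 0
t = 0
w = 1/8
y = 0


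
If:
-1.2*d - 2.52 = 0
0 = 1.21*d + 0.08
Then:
No Solution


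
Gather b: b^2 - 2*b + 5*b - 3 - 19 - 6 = b^2 + 3*b - 28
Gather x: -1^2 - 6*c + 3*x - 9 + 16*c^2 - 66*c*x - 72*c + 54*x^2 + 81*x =16*c^2 - 78*c + 54*x^2 + x*(84 - 66*c) - 10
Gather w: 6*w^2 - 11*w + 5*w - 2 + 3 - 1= 6*w^2 - 6*w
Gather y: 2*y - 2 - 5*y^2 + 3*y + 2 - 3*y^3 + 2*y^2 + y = -3*y^3 - 3*y^2 + 6*y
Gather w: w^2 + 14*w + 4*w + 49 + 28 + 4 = w^2 + 18*w + 81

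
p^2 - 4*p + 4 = (p - 2)^2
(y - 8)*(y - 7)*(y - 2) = y^3 - 17*y^2 + 86*y - 112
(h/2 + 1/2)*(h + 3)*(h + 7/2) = h^3/2 + 15*h^2/4 + 17*h/2 + 21/4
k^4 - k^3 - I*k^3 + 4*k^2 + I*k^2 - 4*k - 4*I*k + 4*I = (k - 1)*(k - 2*I)*(k - I)*(k + 2*I)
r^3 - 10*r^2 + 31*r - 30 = (r - 5)*(r - 3)*(r - 2)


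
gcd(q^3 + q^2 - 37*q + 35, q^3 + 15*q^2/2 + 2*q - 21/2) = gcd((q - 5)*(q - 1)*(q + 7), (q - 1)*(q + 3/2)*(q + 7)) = q^2 + 6*q - 7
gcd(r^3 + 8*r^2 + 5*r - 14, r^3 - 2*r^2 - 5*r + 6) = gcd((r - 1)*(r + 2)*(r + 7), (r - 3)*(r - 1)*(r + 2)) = r^2 + r - 2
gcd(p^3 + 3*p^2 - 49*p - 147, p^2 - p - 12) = p + 3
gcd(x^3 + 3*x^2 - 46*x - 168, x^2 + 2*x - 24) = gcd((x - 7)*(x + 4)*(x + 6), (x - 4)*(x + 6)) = x + 6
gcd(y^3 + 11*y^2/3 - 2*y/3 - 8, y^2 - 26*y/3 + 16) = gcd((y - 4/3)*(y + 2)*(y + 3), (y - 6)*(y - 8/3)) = 1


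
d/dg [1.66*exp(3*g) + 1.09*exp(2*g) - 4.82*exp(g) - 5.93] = (4.98*exp(2*g) + 2.18*exp(g) - 4.82)*exp(g)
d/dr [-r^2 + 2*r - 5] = 2 - 2*r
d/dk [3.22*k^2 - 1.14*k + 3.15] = 6.44*k - 1.14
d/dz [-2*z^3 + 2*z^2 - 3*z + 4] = -6*z^2 + 4*z - 3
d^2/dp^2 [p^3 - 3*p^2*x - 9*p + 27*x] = 6*p - 6*x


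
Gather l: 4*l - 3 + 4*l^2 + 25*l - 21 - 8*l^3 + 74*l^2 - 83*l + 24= -8*l^3 + 78*l^2 - 54*l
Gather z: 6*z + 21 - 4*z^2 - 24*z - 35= -4*z^2 - 18*z - 14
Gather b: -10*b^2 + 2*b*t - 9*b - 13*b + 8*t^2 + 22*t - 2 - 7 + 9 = -10*b^2 + b*(2*t - 22) + 8*t^2 + 22*t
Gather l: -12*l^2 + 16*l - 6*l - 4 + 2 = -12*l^2 + 10*l - 2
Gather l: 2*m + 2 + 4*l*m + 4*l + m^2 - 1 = l*(4*m + 4) + m^2 + 2*m + 1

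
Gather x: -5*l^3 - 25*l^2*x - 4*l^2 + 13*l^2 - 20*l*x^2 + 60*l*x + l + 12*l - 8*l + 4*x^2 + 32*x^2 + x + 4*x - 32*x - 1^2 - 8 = -5*l^3 + 9*l^2 + 5*l + x^2*(36 - 20*l) + x*(-25*l^2 + 60*l - 27) - 9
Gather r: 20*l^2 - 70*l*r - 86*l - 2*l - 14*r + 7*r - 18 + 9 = 20*l^2 - 88*l + r*(-70*l - 7) - 9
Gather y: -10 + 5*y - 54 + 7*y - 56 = 12*y - 120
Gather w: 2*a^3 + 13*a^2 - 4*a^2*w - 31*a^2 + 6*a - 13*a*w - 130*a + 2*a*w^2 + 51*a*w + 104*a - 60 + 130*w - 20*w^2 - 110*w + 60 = 2*a^3 - 18*a^2 - 20*a + w^2*(2*a - 20) + w*(-4*a^2 + 38*a + 20)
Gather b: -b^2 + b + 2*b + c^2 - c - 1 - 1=-b^2 + 3*b + c^2 - c - 2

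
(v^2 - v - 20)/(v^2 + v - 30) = (v + 4)/(v + 6)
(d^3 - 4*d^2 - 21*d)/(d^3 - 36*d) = (d^2 - 4*d - 21)/(d^2 - 36)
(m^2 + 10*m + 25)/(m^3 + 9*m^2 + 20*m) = (m + 5)/(m*(m + 4))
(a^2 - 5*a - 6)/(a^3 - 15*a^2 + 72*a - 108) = (a + 1)/(a^2 - 9*a + 18)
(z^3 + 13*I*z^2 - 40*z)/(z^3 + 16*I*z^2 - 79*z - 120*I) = z/(z + 3*I)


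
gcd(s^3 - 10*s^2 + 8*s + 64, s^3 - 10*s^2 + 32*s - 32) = s - 4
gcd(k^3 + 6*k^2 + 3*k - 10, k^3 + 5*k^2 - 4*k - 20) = k^2 + 7*k + 10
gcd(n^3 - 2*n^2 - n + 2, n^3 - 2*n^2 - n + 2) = n^3 - 2*n^2 - n + 2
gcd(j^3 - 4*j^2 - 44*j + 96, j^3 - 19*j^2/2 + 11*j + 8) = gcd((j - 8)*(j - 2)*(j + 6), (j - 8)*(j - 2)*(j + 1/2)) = j^2 - 10*j + 16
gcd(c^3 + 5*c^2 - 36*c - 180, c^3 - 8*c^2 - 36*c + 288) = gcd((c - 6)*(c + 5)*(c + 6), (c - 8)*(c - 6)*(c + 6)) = c^2 - 36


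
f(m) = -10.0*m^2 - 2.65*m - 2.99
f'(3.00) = -62.65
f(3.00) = -100.94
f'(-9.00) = 177.35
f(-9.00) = -789.14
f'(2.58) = -54.25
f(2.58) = -76.39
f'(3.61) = -74.85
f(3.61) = -142.88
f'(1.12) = -25.05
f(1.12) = -18.50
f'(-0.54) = 8.15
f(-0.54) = -4.48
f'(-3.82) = 73.75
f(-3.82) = -138.79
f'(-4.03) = 77.95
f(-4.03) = -154.72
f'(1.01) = -22.85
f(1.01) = -15.87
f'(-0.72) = 11.75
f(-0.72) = -6.27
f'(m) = -20.0*m - 2.65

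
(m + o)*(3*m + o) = 3*m^2 + 4*m*o + o^2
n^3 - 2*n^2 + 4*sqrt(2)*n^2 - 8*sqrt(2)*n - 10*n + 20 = (n - 2)*(n - sqrt(2))*(n + 5*sqrt(2))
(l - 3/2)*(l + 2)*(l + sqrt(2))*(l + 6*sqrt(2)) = l^4 + l^3/2 + 7*sqrt(2)*l^3 + 7*sqrt(2)*l^2/2 + 9*l^2 - 21*sqrt(2)*l + 6*l - 36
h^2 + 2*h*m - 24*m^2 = (h - 4*m)*(h + 6*m)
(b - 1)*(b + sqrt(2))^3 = b^4 - b^3 + 3*sqrt(2)*b^3 - 3*sqrt(2)*b^2 + 6*b^2 - 6*b + 2*sqrt(2)*b - 2*sqrt(2)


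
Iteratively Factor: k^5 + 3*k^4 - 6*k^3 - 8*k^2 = (k - 2)*(k^4 + 5*k^3 + 4*k^2) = k*(k - 2)*(k^3 + 5*k^2 + 4*k) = k*(k - 2)*(k + 1)*(k^2 + 4*k) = k*(k - 2)*(k + 1)*(k + 4)*(k)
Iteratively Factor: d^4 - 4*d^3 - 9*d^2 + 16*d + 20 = (d + 2)*(d^3 - 6*d^2 + 3*d + 10) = (d - 5)*(d + 2)*(d^2 - d - 2) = (d - 5)*(d + 1)*(d + 2)*(d - 2)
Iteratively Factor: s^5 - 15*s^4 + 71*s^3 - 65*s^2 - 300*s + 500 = (s + 2)*(s^4 - 17*s^3 + 105*s^2 - 275*s + 250) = (s - 5)*(s + 2)*(s^3 - 12*s^2 + 45*s - 50) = (s - 5)^2*(s + 2)*(s^2 - 7*s + 10) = (s - 5)^2*(s - 2)*(s + 2)*(s - 5)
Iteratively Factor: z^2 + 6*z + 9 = (z + 3)*(z + 3)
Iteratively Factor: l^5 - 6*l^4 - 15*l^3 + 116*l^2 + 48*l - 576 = (l + 3)*(l^4 - 9*l^3 + 12*l^2 + 80*l - 192) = (l + 3)^2*(l^3 - 12*l^2 + 48*l - 64) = (l - 4)*(l + 3)^2*(l^2 - 8*l + 16) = (l - 4)^2*(l + 3)^2*(l - 4)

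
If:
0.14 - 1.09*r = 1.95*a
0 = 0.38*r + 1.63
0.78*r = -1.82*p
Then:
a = 2.47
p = 1.84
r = -4.29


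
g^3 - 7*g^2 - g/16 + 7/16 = (g - 7)*(g - 1/4)*(g + 1/4)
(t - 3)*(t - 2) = t^2 - 5*t + 6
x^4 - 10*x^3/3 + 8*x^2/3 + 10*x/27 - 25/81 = (x - 5/3)^2*(x - 1/3)*(x + 1/3)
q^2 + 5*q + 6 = (q + 2)*(q + 3)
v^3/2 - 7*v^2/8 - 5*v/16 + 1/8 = (v/2 + 1/4)*(v - 2)*(v - 1/4)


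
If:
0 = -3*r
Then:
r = 0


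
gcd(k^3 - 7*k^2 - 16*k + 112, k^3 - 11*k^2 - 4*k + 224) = k^2 - 3*k - 28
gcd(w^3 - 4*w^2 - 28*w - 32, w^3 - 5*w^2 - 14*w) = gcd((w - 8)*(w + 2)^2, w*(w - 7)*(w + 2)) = w + 2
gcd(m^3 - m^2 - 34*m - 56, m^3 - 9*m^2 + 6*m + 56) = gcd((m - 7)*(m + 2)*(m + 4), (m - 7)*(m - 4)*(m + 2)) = m^2 - 5*m - 14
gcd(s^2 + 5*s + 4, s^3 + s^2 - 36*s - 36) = s + 1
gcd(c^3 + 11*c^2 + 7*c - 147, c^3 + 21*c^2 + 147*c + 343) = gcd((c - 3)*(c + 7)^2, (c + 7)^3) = c^2 + 14*c + 49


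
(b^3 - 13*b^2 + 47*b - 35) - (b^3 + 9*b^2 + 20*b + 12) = -22*b^2 + 27*b - 47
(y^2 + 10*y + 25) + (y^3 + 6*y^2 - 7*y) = y^3 + 7*y^2 + 3*y + 25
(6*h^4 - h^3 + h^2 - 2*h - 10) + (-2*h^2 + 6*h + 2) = 6*h^4 - h^3 - h^2 + 4*h - 8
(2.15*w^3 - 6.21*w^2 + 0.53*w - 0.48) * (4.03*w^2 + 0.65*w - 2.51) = 8.6645*w^5 - 23.6288*w^4 - 7.2971*w^3 + 13.9972*w^2 - 1.6423*w + 1.2048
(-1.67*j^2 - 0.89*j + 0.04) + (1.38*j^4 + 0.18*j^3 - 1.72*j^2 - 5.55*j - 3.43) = 1.38*j^4 + 0.18*j^3 - 3.39*j^2 - 6.44*j - 3.39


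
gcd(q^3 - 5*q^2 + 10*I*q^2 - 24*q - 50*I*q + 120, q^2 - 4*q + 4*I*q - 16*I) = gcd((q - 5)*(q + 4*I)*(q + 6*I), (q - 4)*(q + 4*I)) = q + 4*I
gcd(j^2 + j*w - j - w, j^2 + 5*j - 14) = 1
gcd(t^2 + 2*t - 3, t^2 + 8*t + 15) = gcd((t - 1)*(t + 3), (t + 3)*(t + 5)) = t + 3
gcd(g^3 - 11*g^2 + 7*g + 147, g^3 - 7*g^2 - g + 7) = g - 7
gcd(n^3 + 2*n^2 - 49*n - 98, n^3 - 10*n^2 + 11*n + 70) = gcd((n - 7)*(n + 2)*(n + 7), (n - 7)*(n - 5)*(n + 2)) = n^2 - 5*n - 14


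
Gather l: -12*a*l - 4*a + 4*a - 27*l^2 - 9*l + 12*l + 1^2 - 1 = -27*l^2 + l*(3 - 12*a)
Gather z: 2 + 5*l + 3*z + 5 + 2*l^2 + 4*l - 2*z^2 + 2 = 2*l^2 + 9*l - 2*z^2 + 3*z + 9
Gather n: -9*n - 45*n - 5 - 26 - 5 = -54*n - 36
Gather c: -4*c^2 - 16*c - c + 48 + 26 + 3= -4*c^2 - 17*c + 77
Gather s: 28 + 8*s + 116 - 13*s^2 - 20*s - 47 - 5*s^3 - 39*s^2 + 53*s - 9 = -5*s^3 - 52*s^2 + 41*s + 88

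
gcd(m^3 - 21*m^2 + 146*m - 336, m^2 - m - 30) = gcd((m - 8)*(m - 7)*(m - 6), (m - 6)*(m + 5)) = m - 6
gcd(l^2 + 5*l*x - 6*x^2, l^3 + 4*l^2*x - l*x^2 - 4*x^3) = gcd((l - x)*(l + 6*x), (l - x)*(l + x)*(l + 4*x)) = -l + x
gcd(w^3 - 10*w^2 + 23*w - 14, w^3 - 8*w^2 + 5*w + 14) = w^2 - 9*w + 14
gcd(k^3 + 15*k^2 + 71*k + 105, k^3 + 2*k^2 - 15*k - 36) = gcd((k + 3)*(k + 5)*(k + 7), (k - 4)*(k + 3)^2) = k + 3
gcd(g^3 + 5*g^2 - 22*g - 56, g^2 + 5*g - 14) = g + 7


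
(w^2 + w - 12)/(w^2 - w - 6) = (w + 4)/(w + 2)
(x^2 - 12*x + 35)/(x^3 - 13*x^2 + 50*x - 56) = (x - 5)/(x^2 - 6*x + 8)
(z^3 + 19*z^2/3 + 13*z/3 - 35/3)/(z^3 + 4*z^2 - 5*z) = (z + 7/3)/z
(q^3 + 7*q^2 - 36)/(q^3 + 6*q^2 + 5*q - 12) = (q^2 + 4*q - 12)/(q^2 + 3*q - 4)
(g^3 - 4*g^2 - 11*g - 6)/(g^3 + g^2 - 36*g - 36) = (g + 1)/(g + 6)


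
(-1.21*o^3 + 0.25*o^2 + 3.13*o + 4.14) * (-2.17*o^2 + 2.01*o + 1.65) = 2.6257*o^5 - 2.9746*o^4 - 8.2861*o^3 - 2.28*o^2 + 13.4859*o + 6.831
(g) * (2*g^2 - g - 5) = 2*g^3 - g^2 - 5*g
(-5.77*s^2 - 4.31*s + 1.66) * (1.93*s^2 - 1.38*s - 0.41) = -11.1361*s^4 - 0.3557*s^3 + 11.5173*s^2 - 0.5237*s - 0.6806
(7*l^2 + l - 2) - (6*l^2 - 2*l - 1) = l^2 + 3*l - 1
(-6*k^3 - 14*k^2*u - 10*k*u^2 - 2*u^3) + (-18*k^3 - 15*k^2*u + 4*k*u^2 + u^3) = -24*k^3 - 29*k^2*u - 6*k*u^2 - u^3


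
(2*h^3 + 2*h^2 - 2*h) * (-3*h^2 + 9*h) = -6*h^5 + 12*h^4 + 24*h^3 - 18*h^2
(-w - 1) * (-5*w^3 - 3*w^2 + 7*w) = 5*w^4 + 8*w^3 - 4*w^2 - 7*w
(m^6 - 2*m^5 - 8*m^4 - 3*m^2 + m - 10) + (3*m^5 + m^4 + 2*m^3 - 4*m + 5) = m^6 + m^5 - 7*m^4 + 2*m^3 - 3*m^2 - 3*m - 5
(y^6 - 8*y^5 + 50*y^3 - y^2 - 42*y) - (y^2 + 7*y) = y^6 - 8*y^5 + 50*y^3 - 2*y^2 - 49*y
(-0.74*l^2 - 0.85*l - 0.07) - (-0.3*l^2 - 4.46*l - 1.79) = -0.44*l^2 + 3.61*l + 1.72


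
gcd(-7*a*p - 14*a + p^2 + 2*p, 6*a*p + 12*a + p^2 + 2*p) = p + 2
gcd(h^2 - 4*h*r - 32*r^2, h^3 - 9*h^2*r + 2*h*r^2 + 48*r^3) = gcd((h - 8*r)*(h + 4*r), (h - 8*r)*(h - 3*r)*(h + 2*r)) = -h + 8*r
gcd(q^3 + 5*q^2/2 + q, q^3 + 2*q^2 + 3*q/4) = q^2 + q/2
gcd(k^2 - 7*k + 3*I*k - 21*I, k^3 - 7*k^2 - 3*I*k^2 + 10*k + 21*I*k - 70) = k - 7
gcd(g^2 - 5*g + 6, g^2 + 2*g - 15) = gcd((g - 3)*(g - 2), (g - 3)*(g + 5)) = g - 3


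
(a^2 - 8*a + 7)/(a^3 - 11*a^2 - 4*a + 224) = (a - 1)/(a^2 - 4*a - 32)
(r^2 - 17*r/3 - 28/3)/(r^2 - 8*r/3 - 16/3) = (r - 7)/(r - 4)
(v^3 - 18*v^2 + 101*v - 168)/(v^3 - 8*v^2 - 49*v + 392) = (v - 3)/(v + 7)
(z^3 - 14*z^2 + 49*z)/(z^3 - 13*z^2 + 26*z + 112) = z*(z - 7)/(z^2 - 6*z - 16)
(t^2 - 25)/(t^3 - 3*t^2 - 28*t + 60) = (t - 5)/(t^2 - 8*t + 12)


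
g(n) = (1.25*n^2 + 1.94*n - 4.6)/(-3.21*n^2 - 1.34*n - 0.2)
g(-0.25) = 76.30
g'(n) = (2.5*n + 1.94)/(-3.21*n^2 - 1.34*n - 0.2) + (6.42*n + 1.34)*(1.25*n^2 + 1.94*n - 4.6)/(-3.21*n^2 - 1.34*n - 0.2)^2 = (4.5524*n^2 - 30.032*n - 6.552)/(10.3041*n^4 + 8.6028*n^3 + 3.0796*n^2 + 0.536*n + 0.04)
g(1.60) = -0.16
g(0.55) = 1.65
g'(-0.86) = 11.20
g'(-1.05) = 5.52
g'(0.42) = -10.40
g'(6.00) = -0.00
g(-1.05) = 2.26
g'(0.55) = -5.96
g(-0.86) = 3.76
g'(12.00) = 0.00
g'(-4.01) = 0.09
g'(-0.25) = 288.05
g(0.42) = 2.68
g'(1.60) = -0.39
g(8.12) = -0.42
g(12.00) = -0.42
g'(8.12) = 0.00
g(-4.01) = -0.17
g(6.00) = -0.42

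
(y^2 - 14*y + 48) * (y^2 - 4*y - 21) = y^4 - 18*y^3 + 83*y^2 + 102*y - 1008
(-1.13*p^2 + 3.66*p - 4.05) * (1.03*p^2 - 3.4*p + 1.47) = -1.1639*p^4 + 7.6118*p^3 - 18.2766*p^2 + 19.1502*p - 5.9535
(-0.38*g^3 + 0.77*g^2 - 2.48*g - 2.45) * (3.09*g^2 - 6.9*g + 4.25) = -1.1742*g^5 + 5.0013*g^4 - 14.5912*g^3 + 12.814*g^2 + 6.365*g - 10.4125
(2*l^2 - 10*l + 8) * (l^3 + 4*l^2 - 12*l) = 2*l^5 - 2*l^4 - 56*l^3 + 152*l^2 - 96*l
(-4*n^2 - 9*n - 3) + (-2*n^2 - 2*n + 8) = -6*n^2 - 11*n + 5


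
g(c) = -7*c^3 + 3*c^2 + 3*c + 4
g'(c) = -21*c^2 + 6*c + 3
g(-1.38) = 23.97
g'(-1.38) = -45.27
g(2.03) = -36.11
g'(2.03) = -71.36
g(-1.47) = 28.31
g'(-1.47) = -51.20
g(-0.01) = 3.97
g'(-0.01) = 2.94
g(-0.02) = 3.94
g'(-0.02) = 2.87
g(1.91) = -28.10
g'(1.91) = -62.15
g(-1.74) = 44.74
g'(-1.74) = -71.02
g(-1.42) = 25.83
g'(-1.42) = -47.86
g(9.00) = -4829.00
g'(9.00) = -1644.00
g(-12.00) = 12496.00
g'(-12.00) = -3093.00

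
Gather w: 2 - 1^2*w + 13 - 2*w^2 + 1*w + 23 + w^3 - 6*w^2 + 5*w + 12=w^3 - 8*w^2 + 5*w + 50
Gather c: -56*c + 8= 8 - 56*c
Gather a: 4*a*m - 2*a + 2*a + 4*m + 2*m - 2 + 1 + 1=4*a*m + 6*m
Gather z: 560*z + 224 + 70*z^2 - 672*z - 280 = 70*z^2 - 112*z - 56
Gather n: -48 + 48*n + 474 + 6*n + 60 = 54*n + 486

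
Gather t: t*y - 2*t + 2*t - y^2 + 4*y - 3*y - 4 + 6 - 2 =t*y - y^2 + y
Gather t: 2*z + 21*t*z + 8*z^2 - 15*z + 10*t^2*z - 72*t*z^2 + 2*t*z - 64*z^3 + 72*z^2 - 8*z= 10*t^2*z + t*(-72*z^2 + 23*z) - 64*z^3 + 80*z^2 - 21*z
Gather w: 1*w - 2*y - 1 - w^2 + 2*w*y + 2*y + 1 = -w^2 + w*(2*y + 1)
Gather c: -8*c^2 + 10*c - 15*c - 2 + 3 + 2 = -8*c^2 - 5*c + 3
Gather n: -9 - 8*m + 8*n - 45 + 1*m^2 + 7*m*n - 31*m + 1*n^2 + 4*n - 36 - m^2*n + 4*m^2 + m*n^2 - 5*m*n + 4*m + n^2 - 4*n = 5*m^2 - 35*m + n^2*(m + 2) + n*(-m^2 + 2*m + 8) - 90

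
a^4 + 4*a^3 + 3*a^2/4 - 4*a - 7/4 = (a - 1)*(a + 1/2)*(a + 1)*(a + 7/2)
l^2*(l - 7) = l^3 - 7*l^2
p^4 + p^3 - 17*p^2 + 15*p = p*(p - 3)*(p - 1)*(p + 5)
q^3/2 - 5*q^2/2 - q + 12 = (q/2 + 1)*(q - 4)*(q - 3)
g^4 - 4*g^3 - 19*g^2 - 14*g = g*(g - 7)*(g + 1)*(g + 2)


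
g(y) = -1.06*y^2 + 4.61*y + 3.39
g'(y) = 4.61 - 2.12*y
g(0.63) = 5.87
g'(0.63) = 3.27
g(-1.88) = -9.02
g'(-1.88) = 8.60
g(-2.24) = -12.26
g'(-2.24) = 9.36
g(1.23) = 7.46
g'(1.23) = 2.00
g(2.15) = 8.40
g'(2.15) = 0.05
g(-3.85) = -30.07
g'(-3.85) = 12.77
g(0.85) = 6.54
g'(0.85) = 2.81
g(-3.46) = -25.25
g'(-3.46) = 11.95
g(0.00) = 3.39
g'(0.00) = 4.61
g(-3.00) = -19.98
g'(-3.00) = 10.97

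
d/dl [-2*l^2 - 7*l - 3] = -4*l - 7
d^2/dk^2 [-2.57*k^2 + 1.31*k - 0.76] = -5.14000000000000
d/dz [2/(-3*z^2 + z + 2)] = 2*(6*z - 1)/(-3*z^2 + z + 2)^2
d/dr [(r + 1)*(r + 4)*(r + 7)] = 3*r^2 + 24*r + 39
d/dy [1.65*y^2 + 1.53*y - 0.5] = 3.3*y + 1.53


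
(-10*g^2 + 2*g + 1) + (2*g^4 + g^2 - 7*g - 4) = 2*g^4 - 9*g^2 - 5*g - 3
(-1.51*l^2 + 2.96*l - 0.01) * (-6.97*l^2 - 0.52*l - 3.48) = 10.5247*l^4 - 19.846*l^3 + 3.7853*l^2 - 10.2956*l + 0.0348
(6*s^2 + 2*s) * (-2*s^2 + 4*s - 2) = -12*s^4 + 20*s^3 - 4*s^2 - 4*s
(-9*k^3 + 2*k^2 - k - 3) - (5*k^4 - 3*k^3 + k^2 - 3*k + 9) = -5*k^4 - 6*k^3 + k^2 + 2*k - 12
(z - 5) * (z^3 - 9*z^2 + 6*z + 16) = z^4 - 14*z^3 + 51*z^2 - 14*z - 80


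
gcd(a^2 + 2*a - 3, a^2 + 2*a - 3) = a^2 + 2*a - 3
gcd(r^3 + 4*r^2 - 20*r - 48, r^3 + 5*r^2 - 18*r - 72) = r^2 + 2*r - 24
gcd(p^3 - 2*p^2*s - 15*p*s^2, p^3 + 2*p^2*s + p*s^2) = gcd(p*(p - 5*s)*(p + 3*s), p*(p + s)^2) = p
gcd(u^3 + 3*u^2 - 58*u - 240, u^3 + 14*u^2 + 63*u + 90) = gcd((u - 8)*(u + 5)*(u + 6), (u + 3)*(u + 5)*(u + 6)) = u^2 + 11*u + 30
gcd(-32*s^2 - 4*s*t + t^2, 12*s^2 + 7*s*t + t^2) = 4*s + t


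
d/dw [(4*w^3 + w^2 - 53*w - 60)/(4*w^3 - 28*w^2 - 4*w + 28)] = (-29*w^4 + 98*w^3 - 108*w^2 - 826*w - 431)/(4*(w^6 - 14*w^5 + 47*w^4 + 28*w^3 - 97*w^2 - 14*w + 49))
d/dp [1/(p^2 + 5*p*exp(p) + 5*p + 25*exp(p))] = (-5*p*exp(p) - 2*p - 30*exp(p) - 5)/(p^2 + 5*p*exp(p) + 5*p + 25*exp(p))^2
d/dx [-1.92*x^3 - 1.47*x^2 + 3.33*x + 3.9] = -5.76*x^2 - 2.94*x + 3.33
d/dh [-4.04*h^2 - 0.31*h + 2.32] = -8.08*h - 0.31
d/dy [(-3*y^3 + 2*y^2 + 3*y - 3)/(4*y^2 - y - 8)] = (-12*y^4 + 6*y^3 + 58*y^2 - 8*y - 27)/(16*y^4 - 8*y^3 - 63*y^2 + 16*y + 64)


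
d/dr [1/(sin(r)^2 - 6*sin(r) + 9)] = -2*cos(r)/(sin(r) - 3)^3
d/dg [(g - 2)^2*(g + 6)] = (g - 2)*(3*g + 10)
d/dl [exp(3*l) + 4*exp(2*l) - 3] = (3*exp(l) + 8)*exp(2*l)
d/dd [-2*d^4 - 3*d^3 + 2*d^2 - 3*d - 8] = -8*d^3 - 9*d^2 + 4*d - 3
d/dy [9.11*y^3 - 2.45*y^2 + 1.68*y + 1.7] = 27.33*y^2 - 4.9*y + 1.68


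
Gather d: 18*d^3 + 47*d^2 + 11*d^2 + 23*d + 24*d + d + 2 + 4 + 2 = 18*d^3 + 58*d^2 + 48*d + 8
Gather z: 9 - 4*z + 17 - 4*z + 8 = 34 - 8*z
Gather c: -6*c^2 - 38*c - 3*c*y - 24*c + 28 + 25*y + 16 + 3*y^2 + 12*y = -6*c^2 + c*(-3*y - 62) + 3*y^2 + 37*y + 44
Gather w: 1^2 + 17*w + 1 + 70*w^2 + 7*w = 70*w^2 + 24*w + 2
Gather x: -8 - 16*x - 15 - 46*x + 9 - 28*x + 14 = -90*x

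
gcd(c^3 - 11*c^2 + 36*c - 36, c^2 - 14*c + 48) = c - 6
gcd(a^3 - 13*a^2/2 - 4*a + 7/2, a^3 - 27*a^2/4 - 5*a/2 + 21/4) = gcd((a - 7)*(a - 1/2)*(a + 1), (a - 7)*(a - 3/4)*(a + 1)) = a^2 - 6*a - 7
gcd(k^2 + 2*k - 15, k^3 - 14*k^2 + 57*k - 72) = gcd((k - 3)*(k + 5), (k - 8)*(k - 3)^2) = k - 3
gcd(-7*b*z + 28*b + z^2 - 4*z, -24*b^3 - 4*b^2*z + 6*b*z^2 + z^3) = 1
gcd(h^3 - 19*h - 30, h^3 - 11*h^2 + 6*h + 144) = h + 3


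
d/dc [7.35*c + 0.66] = 7.35000000000000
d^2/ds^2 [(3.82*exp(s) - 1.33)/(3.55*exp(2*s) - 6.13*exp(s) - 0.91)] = (48.1415500000001*exp(4*s) + 16.08363*exp(3*s) + 160.871445*exp(2*s) - 88.472643*exp(s) + 10.582481)*exp(s)/(44.738875*exp(6*s) - 231.759975*exp(5*s) + 365.78916*exp(4*s) - 111.528607*exp(3*s) - 93.765672*exp(2*s) - 15.228759*exp(s) - 0.753571)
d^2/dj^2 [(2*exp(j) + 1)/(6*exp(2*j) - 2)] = (9*exp(4*j) + 18*exp(3*j) + 18*exp(2*j) + 6*exp(j) + 1)*exp(j)/(27*exp(6*j) - 27*exp(4*j) + 9*exp(2*j) - 1)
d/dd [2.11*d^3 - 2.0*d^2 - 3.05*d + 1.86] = 6.33*d^2 - 4.0*d - 3.05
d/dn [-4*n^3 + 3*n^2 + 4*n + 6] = -12*n^2 + 6*n + 4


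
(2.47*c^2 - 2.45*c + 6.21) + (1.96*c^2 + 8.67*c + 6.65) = 4.43*c^2 + 6.22*c + 12.86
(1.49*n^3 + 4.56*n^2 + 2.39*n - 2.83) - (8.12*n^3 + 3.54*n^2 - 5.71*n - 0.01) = -6.63*n^3 + 1.02*n^2 + 8.1*n - 2.82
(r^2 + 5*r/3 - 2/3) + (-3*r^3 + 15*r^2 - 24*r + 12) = -3*r^3 + 16*r^2 - 67*r/3 + 34/3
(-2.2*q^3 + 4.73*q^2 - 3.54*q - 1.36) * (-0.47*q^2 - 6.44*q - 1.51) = 1.034*q^5 + 11.9449*q^4 - 25.4754*q^3 + 16.2945*q^2 + 14.1038*q + 2.0536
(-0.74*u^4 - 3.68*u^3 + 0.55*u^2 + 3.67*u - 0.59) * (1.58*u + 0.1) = -1.1692*u^5 - 5.8884*u^4 + 0.501*u^3 + 5.8536*u^2 - 0.5652*u - 0.059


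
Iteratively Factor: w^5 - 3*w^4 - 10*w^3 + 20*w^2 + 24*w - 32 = (w - 1)*(w^4 - 2*w^3 - 12*w^2 + 8*w + 32) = (w - 2)*(w - 1)*(w^3 - 12*w - 16) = (w - 2)*(w - 1)*(w + 2)*(w^2 - 2*w - 8) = (w - 4)*(w - 2)*(w - 1)*(w + 2)*(w + 2)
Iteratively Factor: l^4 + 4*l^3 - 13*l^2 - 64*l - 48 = (l + 1)*(l^3 + 3*l^2 - 16*l - 48) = (l - 4)*(l + 1)*(l^2 + 7*l + 12) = (l - 4)*(l + 1)*(l + 3)*(l + 4)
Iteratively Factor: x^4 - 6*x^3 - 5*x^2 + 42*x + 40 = (x - 5)*(x^3 - x^2 - 10*x - 8) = (x - 5)*(x + 1)*(x^2 - 2*x - 8) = (x - 5)*(x + 1)*(x + 2)*(x - 4)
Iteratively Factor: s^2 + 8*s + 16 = (s + 4)*(s + 4)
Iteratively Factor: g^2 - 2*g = (g - 2)*(g)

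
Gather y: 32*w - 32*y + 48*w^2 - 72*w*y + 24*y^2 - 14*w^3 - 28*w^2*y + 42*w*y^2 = -14*w^3 + 48*w^2 + 32*w + y^2*(42*w + 24) + y*(-28*w^2 - 72*w - 32)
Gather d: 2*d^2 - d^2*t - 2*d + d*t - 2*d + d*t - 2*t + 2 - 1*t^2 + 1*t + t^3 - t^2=d^2*(2 - t) + d*(2*t - 4) + t^3 - 2*t^2 - t + 2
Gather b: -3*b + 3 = 3 - 3*b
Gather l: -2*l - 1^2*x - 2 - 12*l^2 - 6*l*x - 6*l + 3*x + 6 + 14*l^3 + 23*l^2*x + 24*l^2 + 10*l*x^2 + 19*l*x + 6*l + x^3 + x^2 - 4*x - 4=14*l^3 + l^2*(23*x + 12) + l*(10*x^2 + 13*x - 2) + x^3 + x^2 - 2*x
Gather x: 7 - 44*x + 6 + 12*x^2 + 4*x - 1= 12*x^2 - 40*x + 12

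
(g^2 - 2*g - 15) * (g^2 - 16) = g^4 - 2*g^3 - 31*g^2 + 32*g + 240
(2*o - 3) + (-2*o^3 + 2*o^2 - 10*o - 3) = -2*o^3 + 2*o^2 - 8*o - 6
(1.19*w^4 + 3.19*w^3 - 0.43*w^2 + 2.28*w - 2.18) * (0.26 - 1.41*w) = -1.6779*w^5 - 4.1885*w^4 + 1.4357*w^3 - 3.3266*w^2 + 3.6666*w - 0.5668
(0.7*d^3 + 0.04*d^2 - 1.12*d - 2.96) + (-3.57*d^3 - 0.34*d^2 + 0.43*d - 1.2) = -2.87*d^3 - 0.3*d^2 - 0.69*d - 4.16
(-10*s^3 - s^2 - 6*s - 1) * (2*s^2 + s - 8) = -20*s^5 - 12*s^4 + 67*s^3 + 47*s + 8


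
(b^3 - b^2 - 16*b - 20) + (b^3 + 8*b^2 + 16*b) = 2*b^3 + 7*b^2 - 20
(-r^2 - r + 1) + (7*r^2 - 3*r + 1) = 6*r^2 - 4*r + 2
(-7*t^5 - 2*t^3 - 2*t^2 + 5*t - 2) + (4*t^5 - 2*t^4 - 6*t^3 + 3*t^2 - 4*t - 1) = -3*t^5 - 2*t^4 - 8*t^3 + t^2 + t - 3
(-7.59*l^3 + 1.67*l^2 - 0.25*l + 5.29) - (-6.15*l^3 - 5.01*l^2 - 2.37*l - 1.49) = -1.44*l^3 + 6.68*l^2 + 2.12*l + 6.78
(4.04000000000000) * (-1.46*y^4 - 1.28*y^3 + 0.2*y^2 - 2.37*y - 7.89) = -5.8984*y^4 - 5.1712*y^3 + 0.808*y^2 - 9.5748*y - 31.8756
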